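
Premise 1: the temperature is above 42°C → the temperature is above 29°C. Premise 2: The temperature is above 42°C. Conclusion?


Modus ponens: P → Q, P ⊢ Q
P: the temperature is above 42°C
Q: the temperature is above 29°C
We have P → Q and P is true.
By modus ponens, Q must be true.

The temperature is above 29°C


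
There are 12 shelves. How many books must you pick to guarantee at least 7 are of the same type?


Pigeonhole: to guarantee k in one of n categories, need (k-1)×n + 1.
k = 7, n = 12
Minimum = (7-1) × 12 + 1 = 6 × 12 + 1

73


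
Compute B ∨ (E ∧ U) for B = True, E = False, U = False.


B = True, E = False, U = False
Step 1: E ∧ U = False AND False = False
Step 2: B ∨ False = True OR False = True
AND evaluated first (higher precedence); then OR applied.

True


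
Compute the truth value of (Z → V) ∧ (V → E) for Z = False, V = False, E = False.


Z = False, V = False, E = False
Step 1: Z → V is false only when Z=True and V=False. Result: True
Step 2: V → E is false only when V=True and E=False. Result: True
Step 3: True ∧ True = True

True


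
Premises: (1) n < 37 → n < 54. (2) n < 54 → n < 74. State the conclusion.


Hypothetical syllogism: P → Q, Q → R ⊢ P → R
Premise 1: n < 37 → n < 54
Premise 2: n < 54 → n < 74
Chain the implications: the middle term (n < 54) links the two.
Conclusion: If n < 37, then n < 74.

If n < 37, then n < 74.


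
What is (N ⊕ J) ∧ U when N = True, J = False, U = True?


N = True, J = False, U = True
Step 1: N ⊕ J = True XOR False = True
Step 2: True ∧ U = True AND True = True
XOR true when exactly one of N,J is true; then AND with U.

True


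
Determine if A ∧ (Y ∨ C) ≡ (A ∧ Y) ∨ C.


Expression 1: A ∧ (Y ∨ C)
Expression 2: (A ∧ Y) ∨ C
Truth table (A Y C | Expr1 Expr2):
  T T T |   T     T
  T T F |   T     T
  T F T |   T     T
  T F F |   F     F
  F T T |   F     T   ← differ
  F T F |   F     F
  F F T |   F     T   ← differ
  F F F |   F     F
Counterexample: A=F, Y=T, C=T gives Expr1 = F but Expr2 = T, so the expressions are NOT logically equivalent.

No


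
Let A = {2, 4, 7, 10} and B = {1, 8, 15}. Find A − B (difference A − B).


A = {2, 4, 7, 10}
B = {1, 8, 15}
Operation: difference A − B
In A but not B: 2, 4, 7, 10

{2, 4, 7, 10}


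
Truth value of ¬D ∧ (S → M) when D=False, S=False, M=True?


D = False, S = False, M = True
Expression: ¬D ∧ (S → M)
Step 1: ¬D = NOT False = True
Step 2: S → M = False → True (false only if S=True, M=False) = True
Step 3: (True) ∧ (True) = True AND True = True

True


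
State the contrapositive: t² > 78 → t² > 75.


Original: If t² > 78, then t² > 75
Contrapositive: If ¬Q, then ¬P
Negate Q: not (t² > 75)
Negate P: not (t² > 78)

If not (t² > 75), then not (t² > 78).


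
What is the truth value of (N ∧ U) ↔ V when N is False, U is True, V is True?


N = False, U = True, V = True
Step 1: N ∧ U = False AND True = False
Step 2: (False) ↔ V: true when both sides have same truth value.
Result: False ↔ True = False

False


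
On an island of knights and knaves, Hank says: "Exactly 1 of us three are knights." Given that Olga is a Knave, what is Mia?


Hank claims exactly 1 knights among Hank, Olga, Mia.
Given: Olga is a Knave.

Case 1: Hank is a Knight (tells truth)
  Then exactly 1 of the three are knights.
  Counting Hank, Olga: 1 knight(s) so far. Need 0 more → Mia = Knave.
Case 2: Hank is a Knave (lies)
  Then the count is NOT 1.
  If Mia = Knight, count = 1 = 1 → claim would be true, contradicts lie.
  If Mia = Knave, count = 0 ≠ 1 → lie confirmed ✓

Mia is a Knave.

Knave


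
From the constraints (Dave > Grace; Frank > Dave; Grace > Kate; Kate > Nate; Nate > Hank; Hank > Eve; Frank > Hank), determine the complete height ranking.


Constraints: Dave > Grace; Frank > Dave; Grace > Kate; Kate > Nate; Nate > Hank; Hank > Eve; Frank > Hank
Method: at each step, the next-highest is the one remaining person who never appears on the smaller side of a constraint between remaining people.
  Step 1: remaining {Kate, Frank, Eve, Nate, Hank, Dave, Grace}; on the smaller side: {Kate, Eve, Nate, Hank, Dave, Grace} → Frank is next (Frank > Dave; Frank > Hank).
  Step 2: remaining {Kate, Eve, Nate, Hank, Dave, Grace}; on the smaller side: {Kate, Eve, Nate, Hank, Grace} → Dave is next (Dave > Grace).
  Step 3: remaining {Kate, Eve, Nate, Hank, Grace}; on the smaller side: {Kate, Eve, Nate, Hank} → Grace is next (Grace > Kate).
  Step 4: remaining {Kate, Eve, Nate, Hank}; on the smaller side: {Eve, Nate, Hank} → Kate is next (Kate > Nate).
  Step 5: remaining {Eve, Nate, Hank}; on the smaller side: {Eve, Hank} → Nate is next (Nate > Hank).
  Step 6: remaining {Eve, Hank}; on the smaller side: {Eve} → Hank is next (Hank > Eve).
  Step 7: only Eve remains → lowest.
Final ranking (highest to lowest):

Frank > Dave > Grace > Kate > Nate > Hank > Eve


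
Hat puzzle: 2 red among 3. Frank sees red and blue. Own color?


Total red = 2, seen red = 1
Own red = 2 - 1 = 1
Frank's hat is red.

red


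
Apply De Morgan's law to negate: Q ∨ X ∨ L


De Morgan's law: ¬(P ∨ Q ∨ R) ≡ ¬P ∧ ¬Q ∧ ¬R
¬(Q ∨ X ∨ L) = ¬Q ∧ ¬X ∧ ¬L

¬Q ∧ ¬X ∧ ¬L


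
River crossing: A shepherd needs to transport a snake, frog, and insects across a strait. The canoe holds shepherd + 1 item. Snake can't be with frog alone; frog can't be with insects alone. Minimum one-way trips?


1. shepherd+frog → 2. shepherd ← 3. shepherd+snake → 4. shepherd+frog ← 5. shepherd+insects → 6. shepherd ← 7. shepherd+frog →
Minimum trips = 7

7


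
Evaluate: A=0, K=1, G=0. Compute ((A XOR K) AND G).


A XOR K = 0^1 = 1
1 AND 0 = 0

0


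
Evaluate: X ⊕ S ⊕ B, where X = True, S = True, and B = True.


X = True, S = True, B = True
Step 1: X ⊕ S = True XOR True = False
Step 2: False ⊕ B = False XOR True = True
XOR is true when an odd number of operands are true.

True


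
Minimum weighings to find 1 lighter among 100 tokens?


Each weighing has 3 outcomes (left heavy / balance / right heavy), so k weighings distinguish at most 3^k cases; splitting into three near-equal groups achieves this.
Need 3^k ≥ 100: 3^4 = 81 < 100 ≤ 3^5 = 243
k = ⌈log₃(100)⌉ = 5

5


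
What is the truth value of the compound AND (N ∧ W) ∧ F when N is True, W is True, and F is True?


N = True, W = True, F = True
Step 1: N ∧ W = True AND True = True
Step 2: True ∧ F = True AND True = True
AND is true only when ALL operands are true.

True


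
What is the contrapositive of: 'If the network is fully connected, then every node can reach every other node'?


Original: If the network is fully connected, then every node can reach every other node
Contrapositive: If ¬Q, then ¬P
Negate Q: not (every node can reach every other node)
Negate P: not (the network is fully connected)

If not (every node can reach every other node), then not (the network is fully connected).


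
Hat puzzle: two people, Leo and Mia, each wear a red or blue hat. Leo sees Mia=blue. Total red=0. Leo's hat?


Total red = 0, Mia = blue
Red accounted for: 0
Remaining for Leo: 0
Leo's hat is blue.

blue


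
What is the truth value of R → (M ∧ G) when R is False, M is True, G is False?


R = False, M = True, G = False
Step 1: M ∧ G = True AND False = False
Step 2: R → (False): false only when R=True and consequent=False.
Result: True

True


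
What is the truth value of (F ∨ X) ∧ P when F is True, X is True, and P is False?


F = True, X = True, P = False
Step 1: F ∨ X = True OR True = True
Step 2: True ∧ P = True AND False = False
OR is true when at least one operand is true; AND requires both.

False


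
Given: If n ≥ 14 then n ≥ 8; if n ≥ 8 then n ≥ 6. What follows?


Hypothetical syllogism: P → Q, Q → R ⊢ P → R
Premise 1: n ≥ 14 → n ≥ 8
Premise 2: n ≥ 8 → n ≥ 6
Chain the implications: the middle term (n ≥ 8) links the two.
Conclusion: If n ≥ 14, then n ≥ 6.

If n ≥ 14, then n ≥ 6.


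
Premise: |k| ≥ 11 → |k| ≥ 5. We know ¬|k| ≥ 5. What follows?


Modus tollens: P → Q, ¬Q ⊢ ¬P
P: |k| ≥ 11
Q: |k| ≥ 5
We have P → Q and Q is false.
By modus tollens, P must be false.

It is not the case that |k| ≥ 11


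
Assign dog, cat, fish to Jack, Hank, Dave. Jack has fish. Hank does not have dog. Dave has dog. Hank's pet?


From clues:
  Dave → dog
  Jack → fish
By elimination, Hank gets the remaining.

cat


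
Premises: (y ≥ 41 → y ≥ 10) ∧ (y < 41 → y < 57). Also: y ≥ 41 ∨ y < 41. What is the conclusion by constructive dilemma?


Constructive dilemma: (P → Q) ∧ (R → S), P ∨ R ⊢ Q ∨ S
Premise 1: y ≥ 41 → y ≥ 10
Premise 2: y < 41 → y < 57
Premise 3: y ≥ 41 ∨ y < 41
Case 1: Assuming y ≥ 41, then by Premise 1, y ≥ 10.
Case 2: Assuming y < 41, then by Premise 2, y < 57.
Since one of y ≥ 41 or y < 41 must hold, we get y ≥ 10 or y < 57.

y ≥ 10 or y < 57.


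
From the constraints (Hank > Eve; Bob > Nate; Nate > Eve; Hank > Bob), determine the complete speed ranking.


Constraints: Hank > Eve; Bob > Nate; Nate > Eve; Hank > Bob
Method: at each step, the next-highest is the one remaining person who never appears on the smaller side of a constraint between remaining people.
  Step 1: remaining {Eve, Nate, Hank, Bob}; on the smaller side: {Eve, Nate, Bob} → Hank is next (Hank > Eve; Hank > Bob).
  Step 2: remaining {Eve, Nate, Bob}; on the smaller side: {Eve, Nate} → Bob is next (Bob > Nate).
  Step 3: remaining {Eve, Nate}; on the smaller side: {Eve} → Nate is next (Nate > Eve).
  Step 4: only Eve remains → lowest.
Final ranking (highest to lowest):

Hank > Bob > Nate > Eve


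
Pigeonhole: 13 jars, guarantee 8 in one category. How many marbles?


Pigeonhole: to guarantee k in one of n categories, need (k-1)×n + 1.
k = 8, n = 13
Minimum = (8-1) × 13 + 1 = 7 × 13 + 1

92


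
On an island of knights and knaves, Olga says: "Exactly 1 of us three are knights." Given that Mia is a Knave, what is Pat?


Olga claims exactly 1 knights among Olga, Mia, Pat.
Given: Mia is a Knave.

Case 1: Olga is a Knight (tells truth)
  Then exactly 1 of the three are knights.
  Counting Olga, Mia: 1 knight(s) so far. Need 0 more → Pat = Knave.
Case 2: Olga is a Knave (lies)
  Then the count is NOT 1.
  If Pat = Knight, count = 1 = 1 → claim would be true, contradicts lie.
  If Pat = Knave, count = 0 ≠ 1 → lie confirmed ✓

Pat is a Knave.

Knave


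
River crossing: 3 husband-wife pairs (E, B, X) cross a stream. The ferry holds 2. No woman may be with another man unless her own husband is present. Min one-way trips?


Label couples E, B, X (H = husband, W = wife).
Counting alone: 6 people, the ferry carries 2 and someone must bring it back, so each round trip nets at most +1 on the far side until the last crossing → at least 9 trips. The jealousy constraint makes 9 impossible; the shortest valid schedule has 11:
1. WE+WB →  (far: WE,WB; near: HE,HB,HX,WX)
2. WE ←       (far: WB; near: HE,HB,HX,WE,WX)
3. WE+WX →  (far: WE,WB,WX; near: HE,HB,HX)
4. WE ←       (far: WB,WX; near: HE,HB,HX,WE)
5. HB+HX →  (far: HB,WB,HX,WX; near: HE,WE)
6. HB+WB ←  (far: HX,WX; near: HE,WE,HB,WB)
7. HE+HB →  (far: HE,HB,HX,WX; near: WE,WB)
8. WX ←       (far: HE,HB,HX; near: WE,WB,WX)
9. WE+WB →  (far: HE,WE,HB,WB,HX; near: WX)
10. HX ←      (far: HE,WE,HB,WB; near: HX,WX)
11. HX+WX → (far: all six; near: empty)
In every state each wife is either with her husband or with no other man.
Minimum trips = 11

11


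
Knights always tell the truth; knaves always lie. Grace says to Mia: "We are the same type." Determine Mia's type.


Grace says: "We are the same type."
Case 1: Grace is a Knight (truth-teller)
  Statement is true → they ARE the same → Mia is also a Knight
Case 2: Grace is a Knave (liar)
  Statement is false → they are NOT the same → Mia is a Knight
In both cases, Mia is a Knight.

Knight


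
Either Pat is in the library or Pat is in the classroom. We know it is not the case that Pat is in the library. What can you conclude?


Disjunctive syllogism: P ∨ Q, ¬P ⊢ Q
Disjunction: Pat is in the library ∨ Pat is in the classroom
We know it is not the case that Pat is in the library.
By disjunctive syllogism, the other disjunct must be true.

Pat is in the classroom


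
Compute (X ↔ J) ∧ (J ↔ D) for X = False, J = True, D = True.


X = False, J = True, D = True
Step 1: X ↔ J is true when X and J have the same value. Result: False
Step 2: J ↔ D is true when J and D have the same value. Result: True
Step 3: False ∧ True = False

False


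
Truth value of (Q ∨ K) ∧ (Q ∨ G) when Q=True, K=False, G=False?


Q = True, K = False, G = False
Expression: (Q ∨ K) ∧ (Q ∨ G)
Step 1: Q ∨ K = True OR False = True
Step 2: Q ∨ G = True OR False = True
Step 3: (True) ∧ (True) = True AND True = True

True


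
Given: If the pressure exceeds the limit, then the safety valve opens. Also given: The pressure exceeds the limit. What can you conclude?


Modus ponens: P → Q, P ⊢ Q
P: the pressure exceeds the limit
Q: the safety valve opens
We have P → Q and P is true.
By modus ponens, Q must be true.

The safety valve opens


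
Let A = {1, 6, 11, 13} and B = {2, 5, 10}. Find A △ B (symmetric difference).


A = {1, 6, 11, 13}
B = {2, 5, 10}
Operation: symmetric difference
In A only: [1, 6, 11, 13], in B only: [2, 5, 10]

{1, 2, 5, 6, 10, 11, 13}


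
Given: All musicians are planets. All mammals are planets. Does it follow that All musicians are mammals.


Premise 1: All musicians are planets.
Premise 2: All mammals are planets.
Conclusion: All musicians are mammals.
Fallacy: undistributed middle. planets is predicate in both.
Counterexample: musicians and mammals could be disjoint subsets of planets.

Invalid


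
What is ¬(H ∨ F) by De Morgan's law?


De Morgan's law: ¬(P ∨ Q) ≡ ¬P ∧ ¬Q
¬(H ∨ F) = ¬H ∧ ¬F

¬H ∧ ¬F


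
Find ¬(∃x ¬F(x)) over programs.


Original: ∃x ¬F(x)
Rule: ¬∀→∃, ¬∃→∀, negate predicate.
Negation: ∀x F(x)

∀x F(x)


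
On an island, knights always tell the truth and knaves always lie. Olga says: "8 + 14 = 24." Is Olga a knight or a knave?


Statement: "8 + 14 = 24."
Actual: 8 + 14 = 22
Claimed: 24
Statement is FALSE → Olga lies → Knave

Knave


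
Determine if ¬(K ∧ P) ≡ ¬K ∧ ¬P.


Expression 1: ¬(K ∧ P)
Expression 2: ¬K ∧ ¬P
Truth table (K P | Expr1 Expr2):
  T T |   F     F
  T F |   T     F   ← differ
  F T |   T     F   ← differ
  F F |   T     T
Counterexample: K=T, P=F gives Expr1 = T but Expr2 = F, so the expressions are NOT logically equivalent.

No


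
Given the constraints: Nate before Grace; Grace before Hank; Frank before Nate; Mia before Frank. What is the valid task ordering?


Constraints: Nate before Grace; Grace before Hank; Frank before Nate; Mia before Frank
Method: repeatedly schedule the remaining task that has no remaining task required before it.
  Step 1: remaining {Mia, Hank, Nate, Frank, Grace}; every task except Mia still has a predecessor pending → schedule Mia.
  Step 2: remaining {Hank, Nate, Frank, Grace}; every task except Frank still has a predecessor pending → schedule Frank.
  Step 3: remaining {Hank, Nate, Grace}; every task except Nate still has a predecessor pending → schedule Nate.
  Step 4: remaining {Hank, Grace}; every task except Grace still has a predecessor pending → schedule Grace.
  Step 5: only Hank remains → schedule Hank.
Resulting order:

Mia → Frank → Nate → Grace → Hank


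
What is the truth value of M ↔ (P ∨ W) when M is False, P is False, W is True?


M = False, P = False, W = True
Step 1: P ∨ W = False OR True = True
Step 2: M ↔ (True): true when both sides have same truth value.
Result: False ↔ True = False

False


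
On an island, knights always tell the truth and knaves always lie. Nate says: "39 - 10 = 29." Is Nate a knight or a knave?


Statement: "39 - 10 = 29."
Actual: 39 - 10 = 29
Claimed: 29
Statement is TRUE → Nate tells the truth → Knight

Knight


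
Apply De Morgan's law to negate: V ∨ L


De Morgan's law: ¬(P ∨ Q) ≡ ¬P ∧ ¬Q
¬(V ∨ L) = ¬V ∧ ¬L

¬V ∧ ¬L


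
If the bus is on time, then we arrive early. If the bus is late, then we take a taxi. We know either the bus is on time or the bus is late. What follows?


Constructive dilemma: (P → Q) ∧ (R → S), P ∨ R ⊢ Q ∨ S
Premise 1: the bus is on time → we arrive early
Premise 2: the bus is late → we take a taxi
Premise 3: the bus is on time ∨ the bus is late
Case 1: Assuming the bus is on time, then by Premise 1, we arrive early.
Case 2: Assuming the bus is late, then by Premise 2, we take a taxi.
Since one of the bus is on time or the bus is late must hold, we get we arrive early or we take a taxi.

We arrive early or we take a taxi.


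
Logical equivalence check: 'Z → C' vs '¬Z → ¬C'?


Expression 1: Z → C
Expression 2: ¬Z → ¬C
Truth table (Z C | Expr1 Expr2):
  T T |   T     T
  T F |   F     T   ← differ
  F T |   T     F   ← differ
  F F |   T     T
Counterexample: Z=T, C=F gives Expr1 = F but Expr2 = T, so the expressions are NOT logically equivalent.

No


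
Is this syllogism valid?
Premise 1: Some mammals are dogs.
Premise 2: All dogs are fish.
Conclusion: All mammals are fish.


Premise 1: Some mammals are dogs.
Premise 2: All dogs are fish.
Conclusion: All mammals are fish.
Fallacy: illicit minor. The minor term (mammals) is distributed in the conclusion ('All mammals ...') but undistributed in its premise ('Some mammals are dogs' doesn't cover all mammals).
Only 'Some mammals are fish' follows, not 'All'.

Invalid


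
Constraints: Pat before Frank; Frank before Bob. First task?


Constraints: Pat before Frank; Frank before Bob
The first task can have nothing scheduled before it, so it must never appear on the right of a 'before'.
Tasks appearing after some 'before': Frank, Bob.
The only task not in that list is Pat → it is first.

Pat


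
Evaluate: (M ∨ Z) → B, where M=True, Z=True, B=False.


M = True, Z = True, B = False
Expression: (M ∨ Z) → B
Step 1: M ∨ Z = True OR True = True
Step 2: (True) → B = True → False (false only if antecedent True and consequent False) = False

False


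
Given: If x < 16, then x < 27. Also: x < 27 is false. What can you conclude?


Modus tollens: P → Q, ¬Q ⊢ ¬P
P: x < 16
Q: x < 27
We have P → Q and Q is false.
By modus tollens, P must be false.

It is not the case that x < 16


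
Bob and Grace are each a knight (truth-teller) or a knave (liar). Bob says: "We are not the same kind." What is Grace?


Bob says: "We are not the same kind."
Case 1: Bob is a Knight (truth-teller)
  Statement is true → they ARE different → Grace is a Knave
Case 2: Bob is a Knave (liar)
  Statement is false → they are NOT different → Grace is a Knave
In both cases, Grace is a Knave.

Knave


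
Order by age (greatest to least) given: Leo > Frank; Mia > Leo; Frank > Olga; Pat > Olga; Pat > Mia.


Constraints: Leo > Frank; Mia > Leo; Frank > Olga; Pat > Olga; Pat > Mia
Method: at each step, the next-highest is the one remaining person who never appears on the smaller side of a constraint between remaining people.
  Step 1: remaining {Olga, Frank, Leo, Mia, Pat}; on the smaller side: {Olga, Frank, Leo, Mia} → Pat is next (Pat > Olga; Pat > Mia).
  Step 2: remaining {Olga, Frank, Leo, Mia}; on the smaller side: {Olga, Frank, Leo} → Mia is next (Mia > Leo).
  Step 3: remaining {Olga, Frank, Leo}; on the smaller side: {Olga, Frank} → Leo is next (Leo > Frank).
  Step 4: remaining {Olga, Frank}; on the smaller side: {Olga} → Frank is next (Frank > Olga).
  Step 5: only Olga remains → lowest.
Final ranking (highest to lowest):

Pat > Mia > Leo > Frank > Olga


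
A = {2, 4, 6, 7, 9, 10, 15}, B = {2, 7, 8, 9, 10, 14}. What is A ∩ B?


A = {2, 4, 6, 7, 9, 10, 15}
B = {2, 7, 8, 9, 10, 14}
Operation: intersection
Elements in both: 2, 7, 9, 10

{2, 7, 9, 10}


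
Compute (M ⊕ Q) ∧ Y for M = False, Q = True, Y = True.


M = False, Q = True, Y = True
Step 1: M ⊕ Q = False XOR True = True
Step 2: True ∧ Y = True AND True = True
XOR true when exactly one of M,Q is true; then AND with Y.

True


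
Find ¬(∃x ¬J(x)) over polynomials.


Original: ∃x ¬J(x)
Rule: ¬∀→∃, ¬∃→∀, negate predicate.
Negation: ∀x J(x)

∀x J(x)


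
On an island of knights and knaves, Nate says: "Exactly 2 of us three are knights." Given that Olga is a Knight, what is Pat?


Nate claims exactly 2 knights among Nate, Olga, Pat.
Given: Olga is a Knight.

Case 1: Nate is a Knight (tells truth)
  Then exactly 2 of the three are knights.
  Counting Nate, Olga: 2 knight(s) so far. Need 0 more → Pat = Knave.
Case 2: Nate is a Knave (lies)
  Then the count is NOT 2.
  If Pat = Knight, count = 2 = 2 → claim would be true, contradicts lie.
  If Pat = Knave, count = 1 ≠ 2 → lie confirmed ✓

Pat is a Knave.

Knave


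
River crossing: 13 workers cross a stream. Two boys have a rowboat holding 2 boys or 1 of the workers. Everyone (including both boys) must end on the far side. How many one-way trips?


Per crossing of one of the workers: boys→, one←, one of the workers→, one← = 4 trips
13 × 4 = 52, + 1 final boys→ = 53
Minimum trips = 53

53


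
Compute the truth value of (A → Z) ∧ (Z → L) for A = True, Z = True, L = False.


A = True, Z = True, L = False
Step 1: A → Z is false only when A=True and Z=False. Result: True
Step 2: Z → L is false only when Z=True and L=False. Result: False
Step 3: True ∧ False = False

False


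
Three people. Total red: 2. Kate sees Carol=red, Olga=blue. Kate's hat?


Total red = 2, seen red = 1
Own red = 2 - 1 = 1
Kate's hat is red.

red


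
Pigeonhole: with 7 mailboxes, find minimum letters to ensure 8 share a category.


Pigeonhole: to guarantee k in one of n categories, need (k-1)×n + 1.
k = 8, n = 7
Minimum = (8-1) × 7 + 1 = 7 × 7 + 1

50


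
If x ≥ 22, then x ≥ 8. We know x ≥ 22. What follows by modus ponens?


Modus ponens: P → Q, P ⊢ Q
P: x ≥ 22
Q: x ≥ 8
We have P → Q and P is true.
By modus ponens, Q must be true.

x ≥ 8


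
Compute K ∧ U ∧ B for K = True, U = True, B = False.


K = True, U = True, B = False
Step 1: K ∧ U = True AND True = True
Step 2: (True) ∧ B = (True) AND False = False
AND is true only when ALL operands are true.

False


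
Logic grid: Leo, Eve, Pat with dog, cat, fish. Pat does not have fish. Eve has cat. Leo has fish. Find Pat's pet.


From clues:
  Leo → fish
  Eve → cat
By elimination, Pat gets the remaining.

dog


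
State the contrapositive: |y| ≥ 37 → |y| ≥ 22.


Original: If |y| ≥ 37, then |y| ≥ 22
Contrapositive: If ¬Q, then ¬P
Negate Q: not (|y| ≥ 22)
Negate P: not (|y| ≥ 37)

If not (|y| ≥ 22), then not (|y| ≥ 37).


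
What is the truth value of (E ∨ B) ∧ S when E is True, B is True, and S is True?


E = True, B = True, S = True
Step 1: E ∨ B = True OR True = True
Step 2: True ∧ S = True AND True = True
OR is true when at least one operand is true; AND requires both.

True


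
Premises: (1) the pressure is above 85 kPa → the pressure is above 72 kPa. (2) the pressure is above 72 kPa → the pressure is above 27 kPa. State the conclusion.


Hypothetical syllogism: P → Q, Q → R ⊢ P → R
Premise 1: the pressure is above 85 kPa → the pressure is above 72 kPa
Premise 2: the pressure is above 72 kPa → the pressure is above 27 kPa
Chain the implications: the middle term (the pressure is above 72 kPa) links the two.
Conclusion: If the pressure is above 85 kPa, then the pressure is above 27 kPa.

If the pressure is above 85 kPa, then the pressure is above 27 kPa.


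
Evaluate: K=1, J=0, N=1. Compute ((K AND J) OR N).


K AND J = 1&0 = 0
0 OR 1 = 1

1


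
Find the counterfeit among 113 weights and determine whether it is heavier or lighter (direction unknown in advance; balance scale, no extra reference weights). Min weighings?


Let n = 113. 226 possibilities (n weights × lighter/heavier); each weighing has 3 outcomes.
Bound for k weighings: say the first weighing puts j weights on each pan. If it tips, the 2j weighed weights remain suspects (each with a known direction) and k-1 weighings give 3^(k-1) outcomes; 3^(k-1) is odd, so 2j ≤ 3^(k-1) - 1. If it balances, the n - 2j unweighed weights remain with direction unknown: 2(n - 2j) ≤ 3^(k-1) - 1 by the same parity argument. Adding, n ≤ (3^(k-1) - 1) + (3^(k-1) - 1)/2 = (3^k - 3)/2, and the classical three-group strategy achieves this (3 weights in 2 weighings, 12 in 3, 39 in 4, 120 in 5).
So we need the smallest k with (3^k - 3)/2 ≥ 113.
k = 4: (3^4 - 3)/2 = 39 < 113 ✗
k = 5: (3^5 - 3)/2 = 120 ≥ 113 ✓

5


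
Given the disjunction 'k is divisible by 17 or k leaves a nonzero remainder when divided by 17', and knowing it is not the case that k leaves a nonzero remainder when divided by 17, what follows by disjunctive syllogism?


Disjunctive syllogism: P ∨ Q, ¬P ⊢ Q
Disjunction: k is divisible by 17 ∨ k leaves a nonzero remainder when divided by 17
We know it is not the case that k leaves a nonzero remainder when divided by 17.
By disjunctive syllogism, the other disjunct must be true.

k is divisible by 17


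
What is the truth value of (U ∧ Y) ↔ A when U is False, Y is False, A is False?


U = False, Y = False, A = False
Step 1: U ∧ Y = False AND False = False
Step 2: (False) ↔ A: true when both sides have same truth value.
Result: False ↔ False = True

True


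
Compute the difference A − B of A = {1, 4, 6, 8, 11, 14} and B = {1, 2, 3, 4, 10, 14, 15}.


A = {1, 4, 6, 8, 11, 14}
B = {1, 2, 3, 4, 10, 14, 15}
Operation: difference A − B
In A but not B: 6, 8, 11

{6, 8, 11}


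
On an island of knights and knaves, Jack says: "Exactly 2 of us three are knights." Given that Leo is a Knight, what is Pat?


Jack claims exactly 2 knights among Jack, Leo, Pat.
Given: Leo is a Knight.

Case 1: Jack is a Knight (tells truth)
  Then exactly 2 of the three are knights.
  Counting Jack, Leo: 2 knight(s) so far. Need 0 more → Pat = Knave.
Case 2: Jack is a Knave (lies)
  Then the count is NOT 2.
  If Pat = Knight, count = 2 = 2 → claim would be true, contradicts lie.
  If Pat = Knave, count = 1 ≠ 2 → lie confirmed ✓

Pat is a Knave.

Knave


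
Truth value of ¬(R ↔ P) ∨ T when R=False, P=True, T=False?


R = False, P = True, T = False
Expression: ¬(R ↔ P) ∨ T
Step 1: R ↔ P = (False iff True) = False
Step 2: ¬(R ↔ P) = NOT False = True
Step 3: (True) ∨ T = True OR False = True

True


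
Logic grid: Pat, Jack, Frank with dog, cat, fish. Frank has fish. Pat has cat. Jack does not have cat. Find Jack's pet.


From clues:
  Frank → fish
  Pat → cat
By elimination, Jack gets the remaining.

dog


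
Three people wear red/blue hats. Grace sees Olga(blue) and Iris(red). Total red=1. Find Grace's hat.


Total red = 1, seen red = 1
Own red = 1 - 1 = 0
Grace's hat is blue.

blue


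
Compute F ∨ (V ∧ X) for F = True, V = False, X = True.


F = True, V = False, X = True
Step 1: V ∧ X = False AND True = False
Step 2: F ∨ False = True OR False = True
AND evaluated first (higher precedence); then OR applied.

True


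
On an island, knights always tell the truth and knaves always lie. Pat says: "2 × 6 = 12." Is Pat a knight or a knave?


Statement: "2 × 6 = 12."
Actual: 2 × 6 = 12
Claimed: 12
Statement is TRUE → Pat tells the truth → Knight

Knight


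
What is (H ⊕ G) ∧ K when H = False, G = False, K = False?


H = False, G = False, K = False
Step 1: H ⊕ G = False XOR False = False
Step 2: False ∧ K = False AND False = False
XOR true when exactly one of H,G is true; then AND with K.

False


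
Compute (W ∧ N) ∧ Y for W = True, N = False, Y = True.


W = True, N = False, Y = True
Step 1: W ∧ N = True AND False = False
Step 2: False ∧ Y = False AND True = False
AND is true only when ALL operands are true.

False


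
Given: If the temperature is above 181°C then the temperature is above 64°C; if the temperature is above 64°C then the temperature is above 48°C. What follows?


Hypothetical syllogism: P → Q, Q → R ⊢ P → R
Premise 1: the temperature is above 181°C → the temperature is above 64°C
Premise 2: the temperature is above 64°C → the temperature is above 48°C
Chain the implications: the middle term (the temperature is above 64°C) links the two.
Conclusion: If the temperature is above 181°C, then the temperature is above 48°C.

If the temperature is above 181°C, then the temperature is above 48°C.


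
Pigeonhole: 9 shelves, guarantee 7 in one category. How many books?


Pigeonhole: to guarantee k in one of n categories, need (k-1)×n + 1.
k = 7, n = 9
Minimum = (7-1) × 9 + 1 = 6 × 9 + 1

55


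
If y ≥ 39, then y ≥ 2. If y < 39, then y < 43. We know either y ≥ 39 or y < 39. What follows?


Constructive dilemma: (P → Q) ∧ (R → S), P ∨ R ⊢ Q ∨ S
Premise 1: y ≥ 39 → y ≥ 2
Premise 2: y < 39 → y < 43
Premise 3: y ≥ 39 ∨ y < 39
Case 1: Assuming y ≥ 39, then by Premise 1, y ≥ 2.
Case 2: Assuming y < 39, then by Premise 2, y < 43.
Since one of y ≥ 39 or y < 39 must hold, we get y ≥ 2 or y < 43.

y ≥ 2 or y < 43.


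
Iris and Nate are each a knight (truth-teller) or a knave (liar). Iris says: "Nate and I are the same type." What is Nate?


Iris says: "Nate and I are the same type."
Case 1: Iris is a Knight (truth-teller)
  Statement is true → they ARE the same → Nate is also a Knight
Case 2: Iris is a Knave (liar)
  Statement is false → they are NOT the same → Nate is a Knight
In both cases, Nate is a Knight.

Knight


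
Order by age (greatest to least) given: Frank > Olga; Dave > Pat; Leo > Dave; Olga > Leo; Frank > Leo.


Constraints: Frank > Olga; Dave > Pat; Leo > Dave; Olga > Leo; Frank > Leo
Method: at each step, the next-highest is the one remaining person who never appears on the smaller side of a constraint between remaining people.
  Step 1: remaining {Pat, Dave, Olga, Leo, Frank}; on the smaller side: {Pat, Dave, Olga, Leo} → Frank is next (Frank > Olga; Frank > Leo).
  Step 2: remaining {Pat, Dave, Olga, Leo}; on the smaller side: {Pat, Dave, Leo} → Olga is next (Olga > Leo).
  Step 3: remaining {Pat, Dave, Leo}; on the smaller side: {Pat, Dave} → Leo is next (Leo > Dave).
  Step 4: remaining {Pat, Dave}; on the smaller side: {Pat} → Dave is next (Dave > Pat).
  Step 5: only Pat remains → lowest.
Final ranking (highest to lowest):

Frank > Olga > Leo > Dave > Pat


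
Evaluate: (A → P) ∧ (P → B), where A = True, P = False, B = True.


A = True, P = False, B = True
Step 1: A → P is false only when A=True and P=False. Result: False
Step 2: P → B is false only when P=True and B=False. Result: True
Step 3: False ∧ True = False

False


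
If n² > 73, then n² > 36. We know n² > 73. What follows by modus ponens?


Modus ponens: P → Q, P ⊢ Q
P: n² > 73
Q: n² > 36
We have P → Q and P is true.
By modus ponens, Q must be true.

n² > 36


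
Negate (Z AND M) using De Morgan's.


De Morgan's law: ¬(P ∧ Q) ≡ ¬P ∨ ¬Q
¬(Z ∧ M) = ¬Z ∨ ¬M

¬Z ∨ ¬M


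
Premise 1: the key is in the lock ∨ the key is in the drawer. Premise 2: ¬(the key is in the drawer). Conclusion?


Disjunctive syllogism: P ∨ Q, ¬P ⊢ Q
Disjunction: the key is in the lock ∨ the key is in the drawer
We know it is not the case that the key is in the drawer.
By disjunctive syllogism, the other disjunct must be true.

The key is in the lock


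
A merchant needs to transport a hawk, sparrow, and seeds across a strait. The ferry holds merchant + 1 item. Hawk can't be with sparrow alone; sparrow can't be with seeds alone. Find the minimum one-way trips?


1. merchant+sparrow → 2. merchant ← 3. merchant+hawk → 4. merchant+sparrow ← 5. merchant+seeds → 6. merchant ← 7. merchant+sparrow →
Minimum trips = 7

7


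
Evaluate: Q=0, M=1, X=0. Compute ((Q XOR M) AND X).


Q XOR M = 0^1 = 1
1 AND 0 = 0

0


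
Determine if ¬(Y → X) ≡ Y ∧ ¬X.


Expression 1: ¬(Y → X)
Expression 2: Y ∧ ¬X
Truth table (Y X | Expr1 Expr2):
  T T |   F     F
  T F |   T     T
  F T |   F     F
  F F |   F     F
All 4 rows agree, so the expressions are logically equivalent.

Yes


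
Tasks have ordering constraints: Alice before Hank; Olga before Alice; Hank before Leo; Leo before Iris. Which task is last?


Constraints: Alice before Hank; Olga before Alice; Hank before Leo; Leo before Iris
The last task can have nothing scheduled after it, so it must never appear on the left of a 'before'.
Tasks appearing before some other task: Alice, Olga, Hank, Leo.
The only task not in that list is Iris → it is last.

Iris


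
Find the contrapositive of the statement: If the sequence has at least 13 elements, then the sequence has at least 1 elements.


Original: If the sequence has at least 13 elements, then the sequence has at least 1 elements
Contrapositive: If ¬Q, then ¬P
Negate Q: not (the sequence has at least 1 elements)
Negate P: not (the sequence has at least 13 elements)

If not (the sequence has at least 1 elements), then not (the sequence has at least 13 elements).


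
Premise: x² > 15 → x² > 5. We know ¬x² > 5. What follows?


Modus tollens: P → Q, ¬Q ⊢ ¬P
P: x² > 15
Q: x² > 5
We have P → Q and Q is false.
By modus tollens, P must be false.

It is not the case that x² > 15


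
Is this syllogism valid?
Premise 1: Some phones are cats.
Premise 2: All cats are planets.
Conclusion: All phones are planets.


Premise 1: Some phones are cats.
Premise 2: All cats are planets.
Conclusion: All phones are planets.
Fallacy: illicit minor. The minor term (phones) is distributed in the conclusion ('All phones ...') but undistributed in its premise ('Some phones are cats' doesn't cover all phones).
Only 'Some phones are planets' follows, not 'All'.

Invalid


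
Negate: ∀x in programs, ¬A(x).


Original: ∀x ¬A(x)
Rule: ¬∀→∃, ¬∃→∀, negate predicate.
Negation: ∃x A(x)

∃x A(x)


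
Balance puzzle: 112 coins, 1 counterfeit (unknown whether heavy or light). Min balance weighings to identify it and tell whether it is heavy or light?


Let n = 112. 224 possibilities (n coins × lighter/heavier); each weighing has 3 outcomes.
Bound for k weighings: say the first weighing puts j coins on each pan. If it tips, the 2j weighed coins remain suspects (each with a known direction) and k-1 weighings give 3^(k-1) outcomes; 3^(k-1) is odd, so 2j ≤ 3^(k-1) - 1. If it balances, the n - 2j unweighed coins remain with direction unknown: 2(n - 2j) ≤ 3^(k-1) - 1 by the same parity argument. Adding, n ≤ (3^(k-1) - 1) + (3^(k-1) - 1)/2 = (3^k - 3)/2, and the classical three-group strategy achieves this (3 coins in 2 weighings, 12 in 3, 39 in 4, 120 in 5).
So we need the smallest k with (3^k - 3)/2 ≥ 112.
k = 4: (3^4 - 3)/2 = 39 < 112 ✗
k = 5: (3^5 - 3)/2 = 120 ≥ 112 ✓

5


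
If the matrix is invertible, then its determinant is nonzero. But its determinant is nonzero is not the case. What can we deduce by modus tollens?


Modus tollens: P → Q, ¬Q ⊢ ¬P
P: the matrix is invertible
Q: its determinant is nonzero
We have P → Q and Q is false.
By modus tollens, P must be false.

It is not the case that the matrix is invertible


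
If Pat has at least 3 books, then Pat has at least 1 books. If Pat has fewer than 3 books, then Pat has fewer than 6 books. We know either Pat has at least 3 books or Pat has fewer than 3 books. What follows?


Constructive dilemma: (P → Q) ∧ (R → S), P ∨ R ⊢ Q ∨ S
Premise 1: Pat has at least 3 books → Pat has at least 1 books
Premise 2: Pat has fewer than 3 books → Pat has fewer than 6 books
Premise 3: Pat has at least 3 books ∨ Pat has fewer than 3 books
Case 1: Assuming Pat has at least 3 books, then by Premise 1, Pat has at least 1 books.
Case 2: Assuming Pat has fewer than 3 books, then by Premise 2, Pat has fewer than 6 books.
Since one of Pat has at least 3 books or Pat has fewer than 3 books must hold, we get Pat has at least 1 books or Pat has fewer than 6 books.

Pat has at least 1 books or Pat has fewer than 6 books.


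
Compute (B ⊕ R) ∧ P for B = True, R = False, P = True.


B = True, R = False, P = True
Step 1: B ⊕ R = True XOR False = True
Step 2: True ∧ P = True AND True = True
XOR true when exactly one of B,R is true; then AND with P.

True


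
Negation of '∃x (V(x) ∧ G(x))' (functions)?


Original: ∃x (V(x) ∧ G(x))
Rule: ¬∀→∃, ¬∃→∀, negate predicate.
Negation: ∀x (¬V(x) ∨ ¬G(x))

∀x (¬V(x) ∨ ¬G(x))


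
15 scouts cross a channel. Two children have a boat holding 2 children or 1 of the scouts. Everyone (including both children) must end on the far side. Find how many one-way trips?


Per crossing of one of the scouts: children→, one←, one of the scouts→, one← = 4 trips
15 × 4 = 60, + 1 final children→ = 61
Minimum trips = 61

61


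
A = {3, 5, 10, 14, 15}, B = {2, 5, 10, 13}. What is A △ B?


A = {3, 5, 10, 14, 15}
B = {2, 5, 10, 13}
Operation: symmetric difference
In A only: [3, 14, 15], in B only: [2, 13]

{2, 3, 13, 14, 15}


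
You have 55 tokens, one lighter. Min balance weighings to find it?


Each weighing has 3 outcomes (left heavy / balance / right heavy), so k weighings distinguish at most 3^k cases; splitting into three near-equal groups achieves this.
Need 3^k ≥ 55: 3^3 = 27 < 55 ≤ 3^4 = 81
k = ⌈log₃(55)⌉ = 4

4


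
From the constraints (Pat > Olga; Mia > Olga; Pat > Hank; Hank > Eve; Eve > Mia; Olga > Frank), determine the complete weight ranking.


Constraints: Pat > Olga; Mia > Olga; Pat > Hank; Hank > Eve; Eve > Mia; Olga > Frank
Method: at each step, the next-highest is the one remaining person who never appears on the smaller side of a constraint between remaining people.
  Step 1: remaining {Pat, Frank, Mia, Hank, Eve, Olga}; on the smaller side: {Frank, Mia, Hank, Eve, Olga} → Pat is next (Pat > Olga; Pat > Hank).
  Step 2: remaining {Frank, Mia, Hank, Eve, Olga}; on the smaller side: {Frank, Mia, Eve, Olga} → Hank is next (Hank > Eve).
  Step 3: remaining {Frank, Mia, Eve, Olga}; on the smaller side: {Frank, Mia, Olga} → Eve is next (Eve > Mia).
  Step 4: remaining {Frank, Mia, Olga}; on the smaller side: {Frank, Olga} → Mia is next (Mia > Olga).
  Step 5: remaining {Frank, Olga}; on the smaller side: {Frank} → Olga is next (Olga > Frank).
  Step 6: only Frank remains → lowest.
Final ranking (highest to lowest):

Pat > Hank > Eve > Mia > Olga > Frank


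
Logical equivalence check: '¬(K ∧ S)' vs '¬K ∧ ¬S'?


Expression 1: ¬(K ∧ S)
Expression 2: ¬K ∧ ¬S
Truth table (K S | Expr1 Expr2):
  T T |   F     F
  T F |   T     F   ← differ
  F T |   T     F   ← differ
  F F |   T     T
Counterexample: K=T, S=F gives Expr1 = T but Expr2 = F, so the expressions are NOT logically equivalent.

No


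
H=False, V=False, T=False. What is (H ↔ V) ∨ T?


H = False, V = False, T = False
Expression: (H ↔ V) ∨ T
Step 1: H ↔ V = (False iff False) (true when values match) = True
Step 2: (True) ∨ T = True OR False = True

True


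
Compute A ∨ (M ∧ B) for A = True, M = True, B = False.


A = True, M = True, B = False
Step 1: M ∧ B = True AND False = False
Step 2: A ∨ False = True OR False = True
AND evaluated first (higher precedence); then OR applied.

True
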